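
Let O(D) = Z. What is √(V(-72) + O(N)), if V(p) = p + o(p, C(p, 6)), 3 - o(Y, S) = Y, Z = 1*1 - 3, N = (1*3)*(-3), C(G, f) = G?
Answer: 1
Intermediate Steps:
N = -9 (N = 3*(-3) = -9)
Z = -2 (Z = 1 - 3 = -2)
O(D) = -2
o(Y, S) = 3 - Y
V(p) = 3 (V(p) = p + (3 - p) = 3)
√(V(-72) + O(N)) = √(3 - 2) = √1 = 1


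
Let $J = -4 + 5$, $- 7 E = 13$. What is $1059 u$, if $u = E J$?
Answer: $- \frac{13767}{7} \approx -1966.7$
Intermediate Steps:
$E = - \frac{13}{7}$ ($E = \left(- \frac{1}{7}\right) 13 = - \frac{13}{7} \approx -1.8571$)
$J = 1$
$u = - \frac{13}{7}$ ($u = \left(- \frac{13}{7}\right) 1 = - \frac{13}{7} \approx -1.8571$)
$1059 u = 1059 \left(- \frac{13}{7}\right) = - \frac{13767}{7}$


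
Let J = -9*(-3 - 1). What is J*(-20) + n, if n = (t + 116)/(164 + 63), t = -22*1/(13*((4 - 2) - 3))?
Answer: -2123190/2951 ≈ -719.48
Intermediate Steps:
J = 36 (J = -9*(-4) = 36)
t = 22/13 (t = -22*1/(13*(2 - 3)) = -22/(13*(-1)) = -22/(-13) = -22*(-1/13) = 22/13 ≈ 1.6923)
n = 1530/2951 (n = (22/13 + 116)/(164 + 63) = (1530/13)/227 = (1530/13)*(1/227) = 1530/2951 ≈ 0.51847)
J*(-20) + n = 36*(-20) + 1530/2951 = -720 + 1530/2951 = -2123190/2951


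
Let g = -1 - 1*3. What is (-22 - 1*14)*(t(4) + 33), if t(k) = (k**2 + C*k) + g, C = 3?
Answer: -2052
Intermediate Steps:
g = -4 (g = -1 - 3 = -4)
t(k) = -4 + k**2 + 3*k (t(k) = (k**2 + 3*k) - 4 = -4 + k**2 + 3*k)
(-22 - 1*14)*(t(4) + 33) = (-22 - 1*14)*((-4 + 4**2 + 3*4) + 33) = (-22 - 14)*((-4 + 16 + 12) + 33) = -36*(24 + 33) = -36*57 = -2052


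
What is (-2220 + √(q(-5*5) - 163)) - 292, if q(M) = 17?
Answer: -2512 + I*√146 ≈ -2512.0 + 12.083*I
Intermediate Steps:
(-2220 + √(q(-5*5) - 163)) - 292 = (-2220 + √(17 - 163)) - 292 = (-2220 + √(-146)) - 292 = (-2220 + I*√146) - 292 = -2512 + I*√146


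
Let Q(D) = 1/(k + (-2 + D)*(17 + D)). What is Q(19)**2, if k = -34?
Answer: 1/334084 ≈ 2.9933e-6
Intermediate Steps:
Q(D) = 1/(-34 + (-2 + D)*(17 + D))
Q(19)**2 = (1/(-68 + 19**2 + 15*19))**2 = (1/(-68 + 361 + 285))**2 = (1/578)**2 = 1/334084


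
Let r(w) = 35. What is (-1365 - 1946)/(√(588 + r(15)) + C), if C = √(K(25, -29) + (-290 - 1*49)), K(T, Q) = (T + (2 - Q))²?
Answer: -3311/(√623 + √2797) ≈ -42.532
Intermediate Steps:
K(T, Q) = (2 + T - Q)²
C = √2797 (C = √((2 + 25 - 1*(-29))² + (-290 - 1*49)) = √((2 + 25 + 29)² + (-290 - 49)) = √(56² - 339) = √(3136 - 339) = √2797 ≈ 52.887)
(-1365 - 1946)/(√(588 + r(15)) + C) = (-1365 - 1946)/(√(588 + 35) + √2797) = -3311/(√623 + √2797)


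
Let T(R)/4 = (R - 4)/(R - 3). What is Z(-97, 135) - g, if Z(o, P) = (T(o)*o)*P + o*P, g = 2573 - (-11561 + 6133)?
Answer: -369999/5 ≈ -74000.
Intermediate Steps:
T(R) = 4*(-4 + R)/(-3 + R) (T(R) = 4*((R - 4)/(R - 3)) = 4*((-4 + R)/(-3 + R)) = 4*(-4 + R)/(-3 + R))
g = 8001 (g = 2573 - 1*(-5428) = 2573 + 5428 = 8001)
Z(o, P) = P*o + 4*P*o*(-4 + o)/(-3 + o) (Z(o, P) = ((4*(-4 + o)/(-3 + o))*o)*P + o*P = (4*o*(-4 + o)/(-3 + o))*P + P*o = 4*P*o*(-4 + o)/(-3 + o) + P*o = P*o + 4*P*o*(-4 + o)/(-3 + o))
Z(-97, 135) - g = 135*(-97)*(-19 + 5*(-97))/(-3 - 97) - 1*8001 = 135*(-97)*(-19 - 485)/(-100) - 8001 = 135*(-97)*(-1/100)*(-504) - 8001 = -329994/5 - 8001 = -369999/5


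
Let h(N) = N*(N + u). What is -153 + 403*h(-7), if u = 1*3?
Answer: 11131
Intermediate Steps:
u = 3
h(N) = N*(3 + N) (h(N) = N*(N + 3) = N*(3 + N))
-153 + 403*h(-7) = -153 + 403*(-7*(3 - 7)) = -153 + 403*(-7*(-4)) = -153 + 403*28 = -153 + 11284 = 11131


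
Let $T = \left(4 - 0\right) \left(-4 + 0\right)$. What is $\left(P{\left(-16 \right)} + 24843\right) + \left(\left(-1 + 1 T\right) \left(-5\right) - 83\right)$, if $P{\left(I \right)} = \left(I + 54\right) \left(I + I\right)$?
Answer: $23629$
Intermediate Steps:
$T = -16$ ($T = \left(4 + 0\right) \left(-4\right) = 4 \left(-4\right) = -16$)
$P{\left(I \right)} = 2 I \left(54 + I\right)$ ($P{\left(I \right)} = \left(54 + I\right) 2 I = 2 I \left(54 + I\right)$)
$\left(P{\left(-16 \right)} + 24843\right) + \left(\left(-1 + 1 T\right) \left(-5\right) - 83\right) = \left(2 \left(-16\right) \left(54 - 16\right) + 24843\right) - \left(83 - \left(-1 + 1 \left(-16\right)\right) \left(-5\right)\right) = \left(2 \left(-16\right) 38 + 24843\right) - \left(83 - \left(-1 - 16\right) \left(-5\right)\right) = \left(-1216 + 24843\right) - -2 = 23627 + \left(85 - 83\right) = 23627 + 2 = 23629$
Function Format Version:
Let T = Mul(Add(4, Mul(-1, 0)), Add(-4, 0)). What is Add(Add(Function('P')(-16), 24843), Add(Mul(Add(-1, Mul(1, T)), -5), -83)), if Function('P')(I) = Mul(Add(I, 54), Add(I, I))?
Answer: 23629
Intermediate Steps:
T = -16 (T = Mul(Add(4, 0), -4) = Mul(4, -4) = -16)
Function('P')(I) = Mul(2, I, Add(54, I)) (Function('P')(I) = Mul(Add(54, I), Mul(2, I)) = Mul(2, I, Add(54, I)))
Add(Add(Function('P')(-16), 24843), Add(Mul(Add(-1, Mul(1, T)), -5), -83)) = Add(Add(Mul(2, -16, Add(54, -16)), 24843), Add(Mul(Add(-1, Mul(1, -16)), -5), -83)) = Add(Add(Mul(2, -16, 38), 24843), Add(Mul(Add(-1, -16), -5), -83)) = Add(Add(-1216, 24843), Add(Mul(-17, -5), -83)) = Add(23627, Add(85, -83)) = Add(23627, 2) = 23629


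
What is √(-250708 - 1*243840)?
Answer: 2*I*√123637 ≈ 703.24*I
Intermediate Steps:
√(-250708 - 1*243840) = √(-250708 - 243840) = √(-494548) = 2*I*√123637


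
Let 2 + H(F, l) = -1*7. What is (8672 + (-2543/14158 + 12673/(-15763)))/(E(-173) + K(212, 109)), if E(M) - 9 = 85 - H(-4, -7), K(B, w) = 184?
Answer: 1935132878645/64050522998 ≈ 30.213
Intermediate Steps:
H(F, l) = -9 (H(F, l) = -2 - 1*7 = -2 - 7 = -9)
E(M) = 103 (E(M) = 9 + (85 - 1*(-9)) = 9 + (85 + 9) = 9 + 94 = 103)
(8672 + (-2543/14158 + 12673/(-15763)))/(E(-173) + K(212, 109)) = (8672 + (-2543/14158 + 12673/(-15763)))/(103 + 184) = (8672 + (-2543*1/14158 + 12673*(-1/15763)))/287 = (8672 + (-2543/14158 - 12673/15763))*(1/287) = (8672 - 219509643/223172554)*(1/287) = (1935132878645/223172554)*(1/287) = 1935132878645/64050522998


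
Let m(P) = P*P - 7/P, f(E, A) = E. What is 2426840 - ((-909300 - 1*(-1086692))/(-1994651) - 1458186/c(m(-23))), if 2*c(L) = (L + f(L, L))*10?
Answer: 98228932444232443/40471468790 ≈ 2.4271e+6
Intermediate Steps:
m(P) = P² - 7/P
c(L) = 10*L (c(L) = ((L + L)*10)/2 = ((2*L)*10)/2 = (20*L)/2 = 10*L)
2426840 - ((-909300 - 1*(-1086692))/(-1994651) - 1458186/c(m(-23))) = 2426840 - ((-909300 - 1*(-1086692))/(-1994651) - 1458186*(-23/(10*(-7 + (-23)³)))) = 2426840 - ((-909300 + 1086692)*(-1/1994651) - 1458186*(-23/(10*(-7 - 12167)))) = 2426840 - (177392*(-1/1994651) - 1458186/(10*(-1/23*(-12174)))) = 2426840 - (-177392/1994651 - 1458186/(10*(12174/23))) = 2426840 - (-177392/1994651 - 1458186/121740/23) = 2426840 - (-177392/1994651 - 1458186*23/121740) = 2426840 - (-177392/1994651 - 5589713/20290) = 2426840 - 1*(-11153125908843/40471468790) = 2426840 + 11153125908843/40471468790 = 98228932444232443/40471468790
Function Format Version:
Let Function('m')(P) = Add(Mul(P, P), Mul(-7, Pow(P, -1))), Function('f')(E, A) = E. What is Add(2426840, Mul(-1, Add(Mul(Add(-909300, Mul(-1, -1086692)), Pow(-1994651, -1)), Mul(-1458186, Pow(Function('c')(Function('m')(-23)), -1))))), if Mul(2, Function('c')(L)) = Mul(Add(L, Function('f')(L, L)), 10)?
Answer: Rational(98228932444232443, 40471468790) ≈ 2.4271e+6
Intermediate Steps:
Function('m')(P) = Add(Pow(P, 2), Mul(-7, Pow(P, -1)))
Function('c')(L) = Mul(10, L) (Function('c')(L) = Mul(Rational(1, 2), Mul(Add(L, L), 10)) = Mul(Rational(1, 2), Mul(Mul(2, L), 10)) = Mul(Rational(1, 2), Mul(20, L)) = Mul(10, L))
Add(2426840, Mul(-1, Add(Mul(Add(-909300, Mul(-1, -1086692)), Pow(-1994651, -1)), Mul(-1458186, Pow(Function('c')(Function('m')(-23)), -1))))) = Add(2426840, Mul(-1, Add(Mul(Add(-909300, Mul(-1, -1086692)), Pow(-1994651, -1)), Mul(-1458186, Pow(Mul(10, Mul(Pow(-23, -1), Add(-7, Pow(-23, 3)))), -1))))) = Add(2426840, Mul(-1, Add(Mul(Add(-909300, 1086692), Rational(-1, 1994651)), Mul(-1458186, Pow(Mul(10, Mul(Rational(-1, 23), Add(-7, -12167))), -1))))) = Add(2426840, Mul(-1, Add(Mul(177392, Rational(-1, 1994651)), Mul(-1458186, Pow(Mul(10, Mul(Rational(-1, 23), -12174)), -1))))) = Add(2426840, Mul(-1, Add(Rational(-177392, 1994651), Mul(-1458186, Pow(Mul(10, Rational(12174, 23)), -1))))) = Add(2426840, Mul(-1, Add(Rational(-177392, 1994651), Mul(-1458186, Pow(Rational(121740, 23), -1))))) = Add(2426840, Mul(-1, Add(Rational(-177392, 1994651), Mul(-1458186, Rational(23, 121740))))) = Add(2426840, Mul(-1, Add(Rational(-177392, 1994651), Rational(-5589713, 20290)))) = Add(2426840, Mul(-1, Rational(-11153125908843, 40471468790))) = Add(2426840, Rational(11153125908843, 40471468790)) = Rational(98228932444232443, 40471468790)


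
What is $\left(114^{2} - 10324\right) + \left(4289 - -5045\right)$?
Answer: $12006$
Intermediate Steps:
$\left(114^{2} - 10324\right) + \left(4289 - -5045\right) = \left(12996 - 10324\right) + \left(4289 + 5045\right) = 2672 + 9334 = 12006$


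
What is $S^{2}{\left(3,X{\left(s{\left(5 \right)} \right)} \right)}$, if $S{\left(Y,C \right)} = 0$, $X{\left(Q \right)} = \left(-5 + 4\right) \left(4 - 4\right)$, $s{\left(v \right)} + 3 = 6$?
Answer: $0$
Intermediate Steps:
$s{\left(v \right)} = 3$ ($s{\left(v \right)} = -3 + 6 = 3$)
$X{\left(Q \right)} = 0$ ($X{\left(Q \right)} = \left(-1\right) 0 = 0$)
$S^{2}{\left(3,X{\left(s{\left(5 \right)} \right)} \right)} = 0^{2} = 0$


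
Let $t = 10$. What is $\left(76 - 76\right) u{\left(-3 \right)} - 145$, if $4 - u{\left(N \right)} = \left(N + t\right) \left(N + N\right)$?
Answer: $-145$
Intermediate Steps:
$u{\left(N \right)} = 4 - 2 N \left(10 + N\right)$ ($u{\left(N \right)} = 4 - \left(N + 10\right) \left(N + N\right) = 4 - \left(10 + N\right) 2 N = 4 - 2 N \left(10 + N\right)$)
$\left(76 - 76\right) u{\left(-3 \right)} - 145 = \left(76 - 76\right) \left(4 - -60 - 2 \left(-3\right)^{2}\right) - 145 = 0 \left(4 + 60 - 18\right) - 145 = 0 \cdot 46 - 145 = 0 - 145 = -145$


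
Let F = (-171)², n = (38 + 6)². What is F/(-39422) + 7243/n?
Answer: 114461485/38160496 ≈ 2.9995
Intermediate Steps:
n = 1936 (n = 44² = 1936)
F = 29241
F/(-39422) + 7243/n = 29241/(-39422) + 7243/1936 = 29241*(-1/39422) + 7243*(1/1936) = -29241/39422 + 7243/1936 = 114461485/38160496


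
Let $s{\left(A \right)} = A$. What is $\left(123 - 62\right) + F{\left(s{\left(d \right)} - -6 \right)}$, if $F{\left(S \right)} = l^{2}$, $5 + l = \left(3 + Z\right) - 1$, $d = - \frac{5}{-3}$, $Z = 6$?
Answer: $70$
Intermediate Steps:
$d = \frac{5}{3}$ ($d = \left(-5\right) \left(- \frac{1}{3}\right) = \frac{5}{3} \approx 1.6667$)
$l = 3$ ($l = -5 + \left(\left(3 + 6\right) - 1\right) = -5 + \left(9 - 1\right) = -5 + 8 = 3$)
$F{\left(S \right)} = 9$ ($F{\left(S \right)} = 3^{2} = 9$)
$\left(123 - 62\right) + F{\left(s{\left(d \right)} - -6 \right)} = \left(123 - 62\right) + 9 = 61 + 9 = 70$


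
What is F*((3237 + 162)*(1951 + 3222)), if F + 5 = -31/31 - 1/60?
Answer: -2115824249/20 ≈ -1.0579e+8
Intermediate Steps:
F = -361/60 (F = -5 + (-31/31 - 1/60) = -5 + (-31*1/31 - 1*1/60) = -5 + (-1 - 1/60) = -5 - 61/60 = -361/60 ≈ -6.0167)
F*((3237 + 162)*(1951 + 3222)) = -361*(3237 + 162)*(1951 + 3222)/60 = -409013*5173/20 = -361/60*17583027 = -2115824249/20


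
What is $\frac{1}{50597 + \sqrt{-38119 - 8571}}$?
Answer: $\frac{50597}{2560103099} - \frac{i \sqrt{46690}}{2560103099} \approx 1.9764 \cdot 10^{-5} - 8.4402 \cdot 10^{-8} i$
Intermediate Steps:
$\frac{1}{50597 + \sqrt{-38119 - 8571}} = \frac{1}{50597 + \sqrt{-46690}} = \frac{1}{50597 + i \sqrt{46690}}$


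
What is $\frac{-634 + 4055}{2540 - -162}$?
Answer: $\frac{3421}{2702} \approx 1.2661$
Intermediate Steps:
$\frac{-634 + 4055}{2540 - -162} = \frac{3421}{2540 + 162} = \frac{3421}{2702}$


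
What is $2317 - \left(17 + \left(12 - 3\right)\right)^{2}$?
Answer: $1641$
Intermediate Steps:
$2317 - \left(17 + \left(12 - 3\right)\right)^{2} = 2317 - \left(17 + 9\right)^{2} = 2317 - 26^{2} = 2317 - 676 = 1641$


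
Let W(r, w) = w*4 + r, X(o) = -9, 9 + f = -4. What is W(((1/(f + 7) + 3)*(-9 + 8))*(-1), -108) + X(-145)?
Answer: -2629/6 ≈ -438.17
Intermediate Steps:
f = -13 (f = -9 - 4 = -13)
W(r, w) = r + 4*w (W(r, w) = 4*w + r = r + 4*w)
W(((1/(f + 7) + 3)*(-9 + 8))*(-1), -108) + X(-145) = (((1/(-13 + 7) + 3)*(-9 + 8))*(-1) + 4*(-108)) - 9 = (((1/(-6) + 3)*(-1))*(-1) - 432) - 9 = (((-⅙ + 3)*(-1))*(-1) - 432) - 9 = (((17/6)*(-1))*(-1) - 432) - 9 = (-17/6*(-1) - 432) - 9 = (17/6 - 432) - 9 = -2575/6 - 9 = -2629/6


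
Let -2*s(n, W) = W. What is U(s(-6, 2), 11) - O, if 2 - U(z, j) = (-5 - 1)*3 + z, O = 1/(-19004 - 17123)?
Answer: 758668/36127 ≈ 21.000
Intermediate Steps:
s(n, W) = -W/2
O = -1/36127 (O = 1/(-36127) = -1/36127 ≈ -2.7680e-5)
U(z, j) = 20 - z (U(z, j) = 2 - ((-5 - 1)*3 + z) = 2 - (-6*3 + z) = 2 - (-18 + z) = 2 + (18 - z) = 20 - z)
U(s(-6, 2), 11) - O = (20 - (-1)*2/2) - 1*(-1/36127) = (20 - 1*(-1)) + 1/36127 = (20 + 1) + 1/36127 = 21 + 1/36127 = 758668/36127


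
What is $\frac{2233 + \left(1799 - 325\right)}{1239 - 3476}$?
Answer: $- \frac{3707}{2237} \approx -1.6571$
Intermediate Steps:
$\frac{2233 + \left(1799 - 325\right)}{1239 - 3476} = \frac{2233 + 1474}{-2237} = 3707 \left(- \frac{1}{2237}\right) = - \frac{3707}{2237}$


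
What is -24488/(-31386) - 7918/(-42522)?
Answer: 107482757/111216291 ≈ 0.96643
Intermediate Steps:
-24488/(-31386) - 7918/(-42522) = -24488*(-1/31386) - 7918*(-1/42522) = 12244/15693 + 3959/21261 = 107482757/111216291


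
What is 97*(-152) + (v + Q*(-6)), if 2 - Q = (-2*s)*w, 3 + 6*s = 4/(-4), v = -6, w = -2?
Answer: -14778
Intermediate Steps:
s = -⅔ (s = -½ + (4/(-4))/6 = -½ + (4*(-¼))/6 = -½ + (⅙)*(-1) = -½ - ⅙ = -⅔ ≈ -0.66667)
Q = 14/3 (Q = 2 - (-2*(-⅔))*(-2) = 2 - 4*(-2)/3 = 2 - 1*(-8/3) = 2 + 8/3 = 14/3 ≈ 4.6667)
97*(-152) + (v + Q*(-6)) = 97*(-152) + (-6 + (14/3)*(-6)) = -14744 + (-6 - 28) = -14744 - 34 = -14778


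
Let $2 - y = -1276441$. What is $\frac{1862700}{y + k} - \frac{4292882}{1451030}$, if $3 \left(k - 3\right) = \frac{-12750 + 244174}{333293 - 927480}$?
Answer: $- \frac{1237452918841056181}{825397602934871365} \approx -1.4992$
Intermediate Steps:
$y = 1276443$ ($y = 2 - -1276441 = 2 + 1276441 = 1276443$)
$k = \frac{5116259}{1782561}$ ($k = 3 + \frac{\left(-12750 + 244174\right) \frac{1}{333293 - 927480}}{3} = 3 + \frac{231424 \frac{1}{-594187}}{3} = 3 + \frac{231424 \left(- \frac{1}{594187}\right)}{3} = 3 + \frac{1}{3} \left(- \frac{231424}{594187}\right) = 3 - \frac{231424}{1782561} = \frac{5116259}{1782561} \approx 2.8702$)
$\frac{1862700}{y + k} - \frac{4292882}{1451030} = \frac{1862700}{1276443 + \frac{5116259}{1782561}} - \frac{4292882}{1451030} = \frac{1862700}{\frac{2275342626782}{1782561}} - \frac{2146441}{725515} = 1862700 \cdot \frac{1782561}{2275342626782} - \frac{2146441}{725515} = \frac{1660188187350}{1137671313391} - \frac{2146441}{725515} = - \frac{1237452918841056181}{825397602934871365}$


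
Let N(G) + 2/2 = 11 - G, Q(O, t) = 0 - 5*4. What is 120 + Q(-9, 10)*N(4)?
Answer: 0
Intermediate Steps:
Q(O, t) = -20 (Q(O, t) = 0 - 20 = -20)
N(G) = 10 - G (N(G) = -1 + (11 - G) = 10 - G)
120 + Q(-9, 10)*N(4) = 120 - 20*(10 - 1*4) = 120 - 20*(10 - 4) = 120 - 20*6 = 120 - 120 = 0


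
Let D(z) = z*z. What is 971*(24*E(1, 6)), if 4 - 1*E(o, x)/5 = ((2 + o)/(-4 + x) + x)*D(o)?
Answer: -407820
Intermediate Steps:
D(z) = z**2
E(o, x) = 20 - 5*o**2*(x + (2 + o)/(-4 + x)) (E(o, x) = 20 - 5*((2 + o)/(-4 + x) + x)*o**2 = 20 - 5*(x + (2 + o)/(-4 + x))*o**2 = 20 - 5*o**2*(x + (2 + o)/(-4 + x)))
971*(24*E(1, 6)) = 971*(24*(5*(-16 - 1*1**3 - 2*1**2 + 4*6 - 1*1**2*6**2 + 4*6*1**2)/(-4 + 6))) = 971*(24*(5*(-16 - 1*1 - 2*1 + 24 - 1*1*36 + 4*6*1)/2)) = 971*(24*(5*(1/2)*(-16 - 1 - 2 + 24 - 36 + 24))) = 971*(24*(5*(1/2)*(-7))) = 971*(24*(-35/2)) = 971*(-420) = -407820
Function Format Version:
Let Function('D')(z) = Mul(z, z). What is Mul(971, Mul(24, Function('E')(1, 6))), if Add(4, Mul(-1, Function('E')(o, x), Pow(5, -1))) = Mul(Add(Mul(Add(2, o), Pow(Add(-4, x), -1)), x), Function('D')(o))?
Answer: -407820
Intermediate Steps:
Function('D')(z) = Pow(z, 2)
Function('E')(o, x) = Add(20, Mul(-5, Pow(o, 2), Add(x, Mul(Pow(Add(-4, x), -1), Add(2, o))))) (Function('E')(o, x) = Add(20, Mul(-5, Mul(Add(Mul(Add(2, o), Pow(Add(-4, x), -1)), x), Pow(o, 2)))) = Add(20, Mul(-5, Mul(Add(Mul(Pow(Add(-4, x), -1), Add(2, o)), x), Pow(o, 2)))) = Add(20, Mul(-5, Mul(Add(x, Mul(Pow(Add(-4, x), -1), Add(2, o))), Pow(o, 2)))) = Add(20, Mul(-5, Mul(Pow(o, 2), Add(x, Mul(Pow(Add(-4, x), -1), Add(2, o)))))) = Add(20, Mul(-5, Pow(o, 2), Add(x, Mul(Pow(Add(-4, x), -1), Add(2, o))))))
Mul(971, Mul(24, Function('E')(1, 6))) = Mul(971, Mul(24, Mul(5, Pow(Add(-4, 6), -1), Add(-16, Mul(-1, Pow(1, 3)), Mul(-2, Pow(1, 2)), Mul(4, 6), Mul(-1, Pow(1, 2), Pow(6, 2)), Mul(4, 6, Pow(1, 2)))))) = Mul(971, Mul(24, Mul(5, Pow(2, -1), Add(-16, Mul(-1, 1), Mul(-2, 1), 24, Mul(-1, 1, 36), Mul(4, 6, 1))))) = Mul(971, Mul(24, Mul(5, Rational(1, 2), Add(-16, -1, -2, 24, -36, 24)))) = Mul(971, Mul(24, Mul(5, Rational(1, 2), -7))) = Mul(971, Mul(24, Rational(-35, 2))) = Mul(971, -420) = -407820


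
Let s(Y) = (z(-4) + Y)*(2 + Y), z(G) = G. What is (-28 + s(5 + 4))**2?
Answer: 729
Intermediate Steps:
s(Y) = (-4 + Y)*(2 + Y)
(-28 + s(5 + 4))**2 = (-28 + (-8 + (5 + 4)**2 - 2*(5 + 4)))**2 = (-28 + (-8 + 9**2 - 2*9))**2 = (-28 + (-8 + 81 - 18))**2 = (-28 + 55)**2 = 27**2 = 729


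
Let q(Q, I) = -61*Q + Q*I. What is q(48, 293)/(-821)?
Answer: -11136/821 ≈ -13.564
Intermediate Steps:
q(Q, I) = -61*Q + I*Q
q(48, 293)/(-821) = (48*(-61 + 293))/(-821) = (48*232)*(-1/821) = 11136*(-1/821) = -11136/821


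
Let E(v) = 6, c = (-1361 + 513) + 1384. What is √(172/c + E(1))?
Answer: 11*√938/134 ≈ 2.5141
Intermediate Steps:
c = 536 (c = -848 + 1384 = 536)
√(172/c + E(1)) = √(172/536 + 6) = √(172*(1/536) + 6) = √(43/134 + 6) = √(847/134) = 11*√938/134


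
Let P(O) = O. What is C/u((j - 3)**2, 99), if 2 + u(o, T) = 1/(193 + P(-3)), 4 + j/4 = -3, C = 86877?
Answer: -16506630/379 ≈ -43553.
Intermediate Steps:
j = -28 (j = -16 + 4*(-3) = -16 - 12 = -28)
u(o, T) = -379/190 (u(o, T) = -2 + 1/(193 - 3) = -2 + 1/190 = -379/190)
C/u((j - 3)**2, 99) = 86877/(-379/190) = 86877*(-190/379) = -16506630/379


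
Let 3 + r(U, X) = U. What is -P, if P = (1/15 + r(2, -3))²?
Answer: -196/225 ≈ -0.87111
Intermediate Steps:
r(U, X) = -3 + U
P = 196/225 (P = (1/15 + (-3 + 2))² = (1/15 - 1)² = (-14/15)² = 196/225 ≈ 0.87111)
-P = -1*196/225 = -196/225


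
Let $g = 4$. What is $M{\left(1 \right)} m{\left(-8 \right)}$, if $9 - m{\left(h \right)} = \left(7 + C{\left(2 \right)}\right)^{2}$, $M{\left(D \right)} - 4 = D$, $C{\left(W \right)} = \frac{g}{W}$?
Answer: $-360$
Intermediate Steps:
$C{\left(W \right)} = \frac{4}{W}$
$M{\left(D \right)} = 4 + D$
$m{\left(h \right)} = -72$ ($m{\left(h \right)} = 9 - \left(7 + \frac{4}{2}\right)^{2} = 9 - \left(7 + 4 \cdot \frac{1}{2}\right)^{2} = 9 - \left(7 + 2\right)^{2} = 9 - 9^{2} = 9 - 81 = -72$)
$M{\left(1 \right)} m{\left(-8 \right)} = \left(4 + 1\right) \left(-72\right) = 5 \left(-72\right) = -360$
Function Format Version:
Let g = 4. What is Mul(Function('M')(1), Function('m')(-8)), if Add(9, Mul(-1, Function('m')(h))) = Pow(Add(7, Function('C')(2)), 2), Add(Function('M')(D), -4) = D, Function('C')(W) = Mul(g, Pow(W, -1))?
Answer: -360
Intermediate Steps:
Function('C')(W) = Mul(4, Pow(W, -1))
Function('M')(D) = Add(4, D)
Function('m')(h) = -72 (Function('m')(h) = Add(9, Mul(-1, Pow(Add(7, Mul(4, Pow(2, -1))), 2))) = Add(9, Mul(-1, Pow(Add(7, Mul(4, Rational(1, 2))), 2))) = Add(9, Mul(-1, Pow(Add(7, 2), 2))) = Add(9, Mul(-1, Pow(9, 2))) = Add(9, Mul(-1, 81)) = Add(9, -81) = -72)
Mul(Function('M')(1), Function('m')(-8)) = Mul(Add(4, 1), -72) = Mul(5, -72) = -360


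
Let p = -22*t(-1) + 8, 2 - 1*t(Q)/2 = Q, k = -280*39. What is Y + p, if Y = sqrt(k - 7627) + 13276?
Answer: 13152 + I*sqrt(18547) ≈ 13152.0 + 136.19*I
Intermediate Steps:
k = -10920
t(Q) = 4 - 2*Q
Y = 13276 + I*sqrt(18547) (Y = sqrt(-10920 - 7627) + 13276 = sqrt(-18547) + 13276 = I*sqrt(18547) + 13276 = 13276 + I*sqrt(18547) ≈ 13276.0 + 136.19*I)
p = -124 (p = -22*(4 - 2*(-1)) + 8 = -22*(4 + 2) + 8 = -22*6 + 8 = -132 + 8 = -124)
Y + p = (13276 + I*sqrt(18547)) - 124 = 13152 + I*sqrt(18547)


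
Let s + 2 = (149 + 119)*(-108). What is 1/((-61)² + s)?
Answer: -1/25225 ≈ -3.9643e-5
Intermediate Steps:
s = -28946 (s = -2 + (149 + 119)*(-108) = -2 + 268*(-108) = -2 - 28944 = -28946)
1/((-61)² + s) = 1/((-61)² - 28946) = 1/(3721 - 28946) = 1/(-25225) = -1/25225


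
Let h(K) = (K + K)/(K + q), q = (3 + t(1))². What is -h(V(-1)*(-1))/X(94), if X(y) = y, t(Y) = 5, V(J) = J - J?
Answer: 0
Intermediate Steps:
V(J) = 0
q = 64 (q = (3 + 5)² = 8² = 64)
h(K) = 2*K/(64 + K) (h(K) = (K + K)/(K + 64) = (2*K)/(64 + K) = 2*K/(64 + K))
-h(V(-1)*(-1))/X(94) = -2*(0*(-1))/(64 + 0*(-1))/94 = -2*0/(64 + 0)/94 = -2*0/64/94 = -2*0*(1/64)/94 = -0/94 = -1*0 = 0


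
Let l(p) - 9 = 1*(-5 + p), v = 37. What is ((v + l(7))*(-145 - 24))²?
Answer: 65804544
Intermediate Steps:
l(p) = 4 + p (l(p) = 9 + 1*(-5 + p) = 9 + (-5 + p) = 4 + p)
((v + l(7))*(-145 - 24))² = ((37 + (4 + 7))*(-145 - 24))² = ((37 + 11)*(-169))² = (48*(-169))² = (-8112)² = 65804544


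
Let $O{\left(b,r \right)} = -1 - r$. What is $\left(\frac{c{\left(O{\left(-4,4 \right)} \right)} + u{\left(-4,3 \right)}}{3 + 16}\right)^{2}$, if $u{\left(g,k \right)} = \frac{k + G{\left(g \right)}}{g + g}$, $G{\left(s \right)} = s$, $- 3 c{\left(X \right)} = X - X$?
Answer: $\frac{1}{23104} \approx 4.3283 \cdot 10^{-5}$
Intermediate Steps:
$c{\left(X \right)} = 0$ ($c{\left(X \right)} = - \frac{X - X}{3} = \left(- \frac{1}{3}\right) 0 = 0$)
$u{\left(g,k \right)} = \frac{g + k}{2 g}$ ($u{\left(g,k \right)} = \frac{k + g}{g + g} = \frac{g + k}{2 g}$)
$\left(\frac{c{\left(O{\left(-4,4 \right)} \right)} + u{\left(-4,3 \right)}}{3 + 16}\right)^{2} = \left(\frac{0 + \frac{-4 + 3}{2 \left(-4\right)}}{3 + 16}\right)^{2} = \left(\frac{0 + \frac{1}{2} \left(- \frac{1}{4}\right) \left(-1\right)}{19}\right)^{2} = \left(\left(0 + \frac{1}{8}\right) \frac{1}{19}\right)^{2} = \left(\frac{1}{8} \cdot \frac{1}{19}\right)^{2} = \left(\frac{1}{152}\right)^{2} = \frac{1}{23104}$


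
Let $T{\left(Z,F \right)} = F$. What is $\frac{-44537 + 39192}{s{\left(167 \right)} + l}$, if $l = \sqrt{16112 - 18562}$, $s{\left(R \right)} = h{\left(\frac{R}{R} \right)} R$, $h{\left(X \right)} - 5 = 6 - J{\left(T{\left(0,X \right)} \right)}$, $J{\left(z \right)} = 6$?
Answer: $- \frac{178523}{27987} + \frac{7483 i \sqrt{2}}{27987} \approx -6.3788 + 0.37812 i$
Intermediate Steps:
$h{\left(X \right)} = 5$ ($h{\left(X \right)} = 5 + \left(6 - 6\right) = 5 + 0 = 5$)
$s{\left(R \right)} = 5 R$
$l = 35 i \sqrt{2}$ ($l = \sqrt{-2450} = 35 i \sqrt{2} \approx 49.497 i$)
$\frac{-44537 + 39192}{s{\left(167 \right)} + l} = \frac{-44537 + 39192}{5 \cdot 167 + 35 i \sqrt{2}} = - \frac{5345}{835 + 35 i \sqrt{2}}$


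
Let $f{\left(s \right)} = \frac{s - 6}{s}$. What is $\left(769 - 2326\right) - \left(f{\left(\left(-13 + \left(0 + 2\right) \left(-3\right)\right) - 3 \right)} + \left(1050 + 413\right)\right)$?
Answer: $- \frac{33234}{11} \approx -3021.3$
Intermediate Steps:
$f{\left(s \right)} = \frac{-6 + s}{s}$
$\left(769 - 2326\right) - \left(f{\left(\left(-13 + \left(0 + 2\right) \left(-3\right)\right) - 3 \right)} + \left(1050 + 413\right)\right) = \left(769 - 2326\right) - \left(\frac{-6 - \left(16 - \left(0 + 2\right) \left(-3\right)\right)}{\left(-13 + \left(0 + 2\right) \left(-3\right)\right) - 3} + \left(1050 + 413\right)\right) = \left(769 - 2326\right) - \left(\frac{-6 + \left(\left(-13 + 2 \left(-3\right)\right) - 3\right)}{\left(-13 + 2 \left(-3\right)\right) - 3} + 1463\right) = -1557 - \left(\frac{-6 - 22}{\left(-13 - 6\right) - 3} + 1463\right) = -1557 - \left(\frac{-6 - 22}{-19 - 3} + 1463\right) = -1557 - \left(\frac{-6 - 22}{-22} + 1463\right) = -1557 - \left(\left(- \frac{1}{22}\right) \left(-28\right) + 1463\right) = -1557 - \left(\frac{14}{11} + 1463\right) = -1557 - \frac{16107}{11} = - \frac{33234}{11}$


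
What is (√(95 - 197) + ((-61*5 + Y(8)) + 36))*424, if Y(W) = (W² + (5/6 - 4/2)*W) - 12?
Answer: -287896/3 + 424*I*√102 ≈ -95965.0 + 4282.2*I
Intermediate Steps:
Y(W) = -12 + W² - 7*W/6 (Y(W) = (W² + (5*(⅙) - 4*½)*W) - 12 = (W² + (⅚ - 2)*W) - 12 = (W² - 7*W/6) - 12 = -12 + W² - 7*W/6)
(√(95 - 197) + ((-61*5 + Y(8)) + 36))*424 = (√(95 - 197) + ((-61*5 + (-12 + 8² - 7/6*8)) + 36))*424 = (√(-102) + ((-305 + (-12 + 64 - 28/3)) + 36))*424 = (I*√102 + ((-305 + 128/3) + 36))*424 = (I*√102 + (-787/3 + 36))*424 = (I*√102 - 679/3)*424 = (-679/3 + I*√102)*424 = -287896/3 + 424*I*√102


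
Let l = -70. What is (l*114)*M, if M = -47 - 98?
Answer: 1157100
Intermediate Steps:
M = -145
(l*114)*M = -70*114*(-145) = -7980*(-145) = 1157100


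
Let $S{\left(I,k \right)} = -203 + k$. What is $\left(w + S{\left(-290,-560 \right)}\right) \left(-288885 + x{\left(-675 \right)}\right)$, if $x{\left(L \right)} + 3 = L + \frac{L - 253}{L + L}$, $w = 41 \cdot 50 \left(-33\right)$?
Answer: $\frac{13371632881693}{675} \approx 1.981 \cdot 10^{10}$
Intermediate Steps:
$w = -67650$ ($w = 2050 \left(-33\right) = -67650$)
$x{\left(L \right)} = -3 + L + \frac{-253 + L}{2 L}$ ($x{\left(L \right)} = -3 + \left(L + \frac{L - 253}{L + L}\right) = -3 + \left(L + \frac{-253 + L}{2 L}\right) = -3 + L + \frac{-253 + L}{2 L}$)
$\left(w + S{\left(-290,-560 \right)}\right) \left(-288885 + x{\left(-675 \right)}\right) = \left(-67650 - 763\right) \left(-288885 - \left(\frac{1355}{2} - \frac{253}{1350}\right)\right) = \left(-67650 - 763\right) \left(-288885 - \frac{457186}{675}\right) = - 68413 \left(-288885 - \frac{457186}{675}\right) = \left(-68413\right) \left(- \frac{195454561}{675}\right) = \frac{13371632881693}{675}$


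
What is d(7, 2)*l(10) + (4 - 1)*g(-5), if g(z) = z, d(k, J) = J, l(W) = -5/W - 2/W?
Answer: -82/5 ≈ -16.400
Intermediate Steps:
l(W) = -7/W
d(7, 2)*l(10) + (4 - 1)*g(-5) = 2*(-7/10) + (4 - 1)*(-5) = 2*(-7*⅒) + 3*(-5) = 2*(-7/10) - 15 = -7/5 - 15 = -82/5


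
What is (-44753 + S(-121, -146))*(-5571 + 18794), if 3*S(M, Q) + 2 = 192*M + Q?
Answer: -2084460497/3 ≈ -6.9482e+8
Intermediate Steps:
S(M, Q) = -2/3 + 64*M + Q/3 (S(M, Q) = -2/3 + (192*M + Q)/3 = -2/3 + (Q + 192*M)/3 = -2/3 + (64*M + Q/3) = -2/3 + 64*M + Q/3)
(-44753 + S(-121, -146))*(-5571 + 18794) = (-44753 + (-2/3 + 64*(-121) + (1/3)*(-146)))*(-5571 + 18794) = (-44753 + (-2/3 - 7744 - 146/3))*13223 = (-44753 - 23380/3)*13223 = -157639/3*13223 = -2084460497/3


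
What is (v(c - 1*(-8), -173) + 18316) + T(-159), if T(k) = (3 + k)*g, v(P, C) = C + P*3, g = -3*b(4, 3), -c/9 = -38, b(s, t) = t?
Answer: 20597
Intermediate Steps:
c = 342 (c = -9*(-38) = 342)
g = -9 (g = -3*3 = -9)
v(P, C) = C + 3*P
T(k) = -27 - 9*k (T(k) = (3 + k)*(-9) = -27 - 9*k)
(v(c - 1*(-8), -173) + 18316) + T(-159) = ((-173 + 3*(342 - 1*(-8))) + 18316) + (-27 - 9*(-159)) = ((-173 + 3*(342 + 8)) + 18316) + (-27 + 1431) = ((-173 + 3*350) + 18316) + 1404 = ((-173 + 1050) + 18316) + 1404 = (877 + 18316) + 1404 = 19193 + 1404 = 20597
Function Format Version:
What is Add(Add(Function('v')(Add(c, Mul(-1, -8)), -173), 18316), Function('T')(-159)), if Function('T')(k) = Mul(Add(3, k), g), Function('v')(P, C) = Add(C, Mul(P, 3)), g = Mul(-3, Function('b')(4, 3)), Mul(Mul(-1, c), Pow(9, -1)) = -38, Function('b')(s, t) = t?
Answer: 20597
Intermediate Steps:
c = 342 (c = Mul(-9, -38) = 342)
g = -9 (g = Mul(-3, 3) = -9)
Function('v')(P, C) = Add(C, Mul(3, P))
Function('T')(k) = Add(-27, Mul(-9, k)) (Function('T')(k) = Mul(Add(3, k), -9) = Add(-27, Mul(-9, k)))
Add(Add(Function('v')(Add(c, Mul(-1, -8)), -173), 18316), Function('T')(-159)) = Add(Add(Add(-173, Mul(3, Add(342, Mul(-1, -8)))), 18316), Add(-27, Mul(-9, -159))) = Add(Add(Add(-173, Mul(3, Add(342, 8))), 18316), Add(-27, 1431)) = Add(Add(Add(-173, Mul(3, 350)), 18316), 1404) = Add(Add(Add(-173, 1050), 18316), 1404) = Add(Add(877, 18316), 1404) = Add(19193, 1404) = 20597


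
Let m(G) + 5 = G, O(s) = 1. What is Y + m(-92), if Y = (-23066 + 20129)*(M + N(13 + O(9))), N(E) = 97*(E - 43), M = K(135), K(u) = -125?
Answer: 8628809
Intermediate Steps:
M = -125
m(G) = -5 + G
N(E) = -4171 + 97*E (N(E) = 97*(-43 + E) = -4171 + 97*E)
Y = 8628906 (Y = (-23066 + 20129)*(-125 + (-4171 + 97*(13 + 1))) = -2937*(-125 + (-4171 + 97*14)) = -2937*(-125 + (-4171 + 1358)) = -2937*(-125 - 2813) = -2937*(-2938) = 8628906)
Y + m(-92) = 8628906 + (-5 - 92) = 8628906 - 97 = 8628809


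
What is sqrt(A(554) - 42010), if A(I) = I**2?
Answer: 3*sqrt(29434) ≈ 514.69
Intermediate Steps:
sqrt(A(554) - 42010) = sqrt(554**2 - 42010) = sqrt(306916 - 42010) = sqrt(264906) = 3*sqrt(29434)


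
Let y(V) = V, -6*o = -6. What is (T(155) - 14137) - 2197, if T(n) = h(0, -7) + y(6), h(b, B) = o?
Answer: -16327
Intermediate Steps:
o = 1 (o = -1/6*(-6) = 1)
h(b, B) = 1
T(n) = 7 (T(n) = 1 + 6 = 7)
(T(155) - 14137) - 2197 = (7 - 14137) - 2197 = -14130 - 2197 = -16327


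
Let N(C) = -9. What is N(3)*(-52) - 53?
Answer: 415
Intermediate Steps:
N(3)*(-52) - 53 = -9*(-52) - 53 = 468 - 53 = 415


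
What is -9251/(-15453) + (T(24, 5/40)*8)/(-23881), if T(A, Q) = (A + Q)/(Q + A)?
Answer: 220799507/369033093 ≈ 0.59832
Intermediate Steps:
T(A, Q) = 1 (T(A, Q) = (A + Q)/(A + Q) = 1)
-9251/(-15453) + (T(24, 5/40)*8)/(-23881) = -9251/(-15453) + (1*8)/(-23881) = -9251*(-1/15453) + 8*(-1/23881) = 9251/15453 - 8/23881 = 220799507/369033093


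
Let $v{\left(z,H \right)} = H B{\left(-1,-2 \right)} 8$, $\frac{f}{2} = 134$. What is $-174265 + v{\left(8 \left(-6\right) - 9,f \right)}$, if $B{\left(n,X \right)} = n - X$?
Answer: $-172121$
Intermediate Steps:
$f = 268$ ($f = 2 \cdot 134 = 268$)
$v{\left(z,H \right)} = 8 H$ ($v{\left(z,H \right)} = H \left(-1 - -2\right) 8 = H \left(-1 + 2\right) 8 = H 1 \cdot 8 = H 8 = 8 H$)
$-174265 + v{\left(8 \left(-6\right) - 9,f \right)} = -174265 + 8 \cdot 268 = -174265 + 2144 = -172121$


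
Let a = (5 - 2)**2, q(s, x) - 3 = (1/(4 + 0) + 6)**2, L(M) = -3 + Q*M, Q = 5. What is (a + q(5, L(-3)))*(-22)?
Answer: -8987/8 ≈ -1123.4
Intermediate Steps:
L(M) = -3 + 5*M
q(s, x) = 673/16 (q(s, x) = 3 + (1/(4 + 0) + 6)**2 = 3 + (1/4 + 6)**2 = 3 + (25/4)**2 = 3 + 625/16 = 673/16)
a = 9 (a = 3**2 = 9)
(a + q(5, L(-3)))*(-22) = (9 + 673/16)*(-22) = (817/16)*(-22) = -8987/8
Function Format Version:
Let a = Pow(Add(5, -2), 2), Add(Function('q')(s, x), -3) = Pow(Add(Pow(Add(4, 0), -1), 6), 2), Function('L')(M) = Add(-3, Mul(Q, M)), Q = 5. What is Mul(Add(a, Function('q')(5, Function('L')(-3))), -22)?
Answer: Rational(-8987, 8) ≈ -1123.4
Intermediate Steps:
Function('L')(M) = Add(-3, Mul(5, M))
Function('q')(s, x) = Rational(673, 16) (Function('q')(s, x) = Add(3, Pow(Add(Pow(Add(4, 0), -1), 6), 2)) = Add(3, Pow(Add(Pow(4, -1), 6), 2)) = Add(3, Pow(Add(Rational(1, 4), 6), 2)) = Add(3, Pow(Rational(25, 4), 2)) = Add(3, Rational(625, 16)) = Rational(673, 16))
a = 9 (a = Pow(3, 2) = 9)
Mul(Add(a, Function('q')(5, Function('L')(-3))), -22) = Mul(Add(9, Rational(673, 16)), -22) = Mul(Rational(817, 16), -22) = Rational(-8987, 8)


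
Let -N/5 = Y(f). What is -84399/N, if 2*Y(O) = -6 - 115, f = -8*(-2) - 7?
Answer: -168798/605 ≈ -279.00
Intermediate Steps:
f = 9 (f = 16 - 7 = 9)
Y(O) = -121/2 (Y(O) = (-6 - 115)/2 = (½)*(-121) = -121/2)
N = 605/2 (N = -5*(-121/2) = 605/2 ≈ 302.50)
-84399/N = -84399/605/2 = -84399*2/605 = -168798/605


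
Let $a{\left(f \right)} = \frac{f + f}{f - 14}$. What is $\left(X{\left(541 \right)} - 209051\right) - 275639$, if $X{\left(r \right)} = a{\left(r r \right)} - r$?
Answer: $- \frac{142010515715}{292667} \approx -4.8523 \cdot 10^{5}$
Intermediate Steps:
$a{\left(f \right)} = \frac{2 f}{-14 + f}$
$X{\left(r \right)} = - r + \frac{2 r^{2}}{-14 + r^{2}}$ ($X{\left(r \right)} = \frac{2 r r}{-14 + r r} - r = \frac{2 r^{2}}{-14 + r^{2}} - r = - r + \frac{2 r^{2}}{-14 + r^{2}}$)
$\left(X{\left(541 \right)} - 209051\right) - 275639 = \left(\frac{541 \left(14 - 541^{2} + 2 \cdot 541\right)}{-14 + 541^{2}} - 209051\right) - 275639 = \left(\frac{541 \left(14 - 292681 + 1082\right)}{-14 + 292681} - 209051\right) - 275639 = \left(\frac{541 \left(14 - 292681 + 1082\right)}{292667} - 209051\right) - 275639 = \left(541 \cdot \frac{1}{292667} \left(-291585\right) - 209051\right) - 275639 = \left(- \frac{157747485}{292667} - 209051\right) - 275639 = - \frac{61340076502}{292667} - 275639 = - \frac{142010515715}{292667}$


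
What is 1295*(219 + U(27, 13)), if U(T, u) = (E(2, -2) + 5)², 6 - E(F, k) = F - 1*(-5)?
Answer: 304325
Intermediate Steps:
E(F, k) = 1 - F (E(F, k) = 6 - (F - 1*(-5)) = 6 - (F + 5) = 6 - (5 + F) = 6 + (-5 - F) = 1 - F)
U(T, u) = 16 (U(T, u) = ((1 - 1*2) + 5)² = ((1 - 2) + 5)² = (-1 + 5)² = 4² = 16)
1295*(219 + U(27, 13)) = 1295*(219 + 16) = 1295*235 = 304325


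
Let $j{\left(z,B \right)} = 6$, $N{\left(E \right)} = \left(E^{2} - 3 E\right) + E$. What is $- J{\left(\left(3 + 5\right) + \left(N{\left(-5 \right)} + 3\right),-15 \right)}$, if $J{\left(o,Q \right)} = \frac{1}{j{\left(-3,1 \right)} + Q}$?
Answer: $\frac{1}{9} \approx 0.11111$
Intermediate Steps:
$N{\left(E \right)} = E^{2} - 2 E$
$J{\left(o,Q \right)} = \frac{1}{6 + Q}$
$- J{\left(\left(3 + 5\right) + \left(N{\left(-5 \right)} + 3\right),-15 \right)} = - \frac{1}{6 - 15} = - \frac{1}{-9} = \left(-1\right) \left(- \frac{1}{9}\right) = \frac{1}{9}$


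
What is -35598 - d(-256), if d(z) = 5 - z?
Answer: -35859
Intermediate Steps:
-35598 - d(-256) = -35598 - (5 - 1*(-256)) = -35598 - (5 + 256) = -35598 - 1*261 = -35598 - 261 = -35859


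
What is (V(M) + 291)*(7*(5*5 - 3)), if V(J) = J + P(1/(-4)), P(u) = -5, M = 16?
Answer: 46508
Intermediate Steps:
V(J) = -5 + J (V(J) = J - 5 = -5 + J)
(V(M) + 291)*(7*(5*5 - 3)) = ((-5 + 16) + 291)*(7*(5*5 - 3)) = (11 + 291)*(7*(25 - 3)) = 302*(7*22) = 302*154 = 46508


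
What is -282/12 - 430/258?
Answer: -151/6 ≈ -25.167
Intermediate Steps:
-282/12 - 430/258 = -282*1/12 - 430*1/258 = -47/2 - 5/3 = -151/6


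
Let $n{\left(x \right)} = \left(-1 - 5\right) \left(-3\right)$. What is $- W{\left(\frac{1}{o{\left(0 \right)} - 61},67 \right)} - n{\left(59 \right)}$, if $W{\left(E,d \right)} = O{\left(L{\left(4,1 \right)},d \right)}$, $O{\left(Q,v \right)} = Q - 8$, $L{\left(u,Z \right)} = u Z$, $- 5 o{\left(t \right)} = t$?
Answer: $-14$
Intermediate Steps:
$o{\left(t \right)} = - \frac{t}{5}$
$n{\left(x \right)} = 18$ ($n{\left(x \right)} = \left(-6\right) \left(-3\right) = 18$)
$L{\left(u,Z \right)} = Z u$
$O{\left(Q,v \right)} = -8 + Q$
$W{\left(E,d \right)} = -4$ ($W{\left(E,d \right)} = -8 + 1 \cdot 4 = -8 + 4 = -4$)
$- W{\left(\frac{1}{o{\left(0 \right)} - 61},67 \right)} - n{\left(59 \right)} = \left(-1\right) \left(-4\right) - 18 = 4 - 18 = -14$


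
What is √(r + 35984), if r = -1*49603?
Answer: I*√13619 ≈ 116.7*I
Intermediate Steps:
r = -49603
√(r + 35984) = √(-49603 + 35984) = √(-13619) = I*√13619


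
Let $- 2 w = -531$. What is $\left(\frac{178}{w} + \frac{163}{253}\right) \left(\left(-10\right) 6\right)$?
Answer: $- \frac{3532420}{44781} \approx -78.882$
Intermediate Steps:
$w = \frac{531}{2}$ ($w = \left(- \frac{1}{2}\right) \left(-531\right) = \frac{531}{2} \approx 265.5$)
$\left(\frac{178}{w} + \frac{163}{253}\right) \left(\left(-10\right) 6\right) = \left(\frac{178}{\frac{531}{2}} + \frac{163}{253}\right) \left(\left(-10\right) 6\right) = \left(178 \cdot \frac{2}{531} + 163 \cdot \frac{1}{253}\right) \left(-60\right) = \left(\frac{356}{531} + \frac{163}{253}\right) \left(-60\right) = \frac{176621}{134343} \left(-60\right) = - \frac{3532420}{44781}$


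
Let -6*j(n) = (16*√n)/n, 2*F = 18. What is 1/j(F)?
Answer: -9/8 ≈ -1.1250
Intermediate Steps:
F = 9 (F = (½)*18 = 9)
j(n) = -8/(3*√n) (j(n) = -16*√n/(6*n) = -8/(3*√n))
1/j(F) = 1/(-8/(3*√9)) = 1/(-8/3*⅓) = 1/(-8/9) = -9/8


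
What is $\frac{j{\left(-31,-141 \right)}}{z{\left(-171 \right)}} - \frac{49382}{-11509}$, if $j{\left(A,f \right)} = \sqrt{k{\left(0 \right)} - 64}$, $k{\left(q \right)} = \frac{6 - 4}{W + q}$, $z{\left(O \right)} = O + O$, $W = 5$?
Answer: $\frac{49382}{11509} - \frac{i \sqrt{1590}}{1710} \approx 4.2907 - 0.023319 i$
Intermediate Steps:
$z{\left(O \right)} = 2 O$
$k{\left(q \right)} = \frac{2}{5 + q}$ ($k{\left(q \right)} = \frac{6 - 4}{5 + q} = \frac{2}{5 + q}$)
$j{\left(A,f \right)} = \frac{i \sqrt{1590}}{5}$ ($j{\left(A,f \right)} = \sqrt{\frac{2}{5 + 0} - 64} = \sqrt{\frac{2}{5} - 64} = \sqrt{- \frac{318}{5}} = \frac{i \sqrt{1590}}{5}$)
$\frac{j{\left(-31,-141 \right)}}{z{\left(-171 \right)}} - \frac{49382}{-11509} = \frac{\frac{1}{5} i \sqrt{1590}}{2 \left(-171\right)} - \frac{49382}{-11509} = \frac{\frac{1}{5} i \sqrt{1590}}{-342} - - \frac{49382}{11509} = \frac{i \sqrt{1590}}{5} \left(- \frac{1}{342}\right) + \frac{49382}{11509} = - \frac{i \sqrt{1590}}{1710} + \frac{49382}{11509} = \frac{49382}{11509} - \frac{i \sqrt{1590}}{1710}$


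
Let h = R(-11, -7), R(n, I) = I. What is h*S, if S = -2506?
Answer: 17542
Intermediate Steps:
h = -7
h*S = -7*(-2506) = 17542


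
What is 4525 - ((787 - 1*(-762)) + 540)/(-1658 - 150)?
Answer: 8183289/1808 ≈ 4526.2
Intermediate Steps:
4525 - ((787 - 1*(-762)) + 540)/(-1658 - 150) = 4525 - ((787 + 762) + 540)/(-1808) = 4525 - (1549 + 540)*(-1)/1808 = 4525 - 2089*(-1)/1808 = 4525 - 1*(-2089/1808) = 4525 + 2089/1808 = 8183289/1808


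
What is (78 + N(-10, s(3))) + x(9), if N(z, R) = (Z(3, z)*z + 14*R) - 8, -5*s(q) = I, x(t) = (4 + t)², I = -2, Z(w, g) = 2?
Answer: 1123/5 ≈ 224.60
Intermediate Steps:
s(q) = ⅖ (s(q) = -⅕*(-2) = ⅖)
N(z, R) = -8 + 2*z + 14*R (N(z, R) = (2*z + 14*R) - 8 = -8 + 2*z + 14*R)
(78 + N(-10, s(3))) + x(9) = (78 + (-8 + 2*(-10) + 14*(⅖))) + (4 + 9)² = (78 + (-8 - 20 + 28/5)) + 13² = (78 - 112/5) + 169 = 278/5 + 169 = 1123/5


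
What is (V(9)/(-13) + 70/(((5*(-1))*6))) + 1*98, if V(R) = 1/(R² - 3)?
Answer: 32335/338 ≈ 95.666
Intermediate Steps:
V(R) = 1/(-3 + R²)
(V(9)/(-13) + 70/(((5*(-1))*6))) + 1*98 = (1/(-3 + 9²*(-13)) + 70/(((5*(-1))*6))) + 1*98 = (-1/13/(-3 + 81) + 70/((-5*6))) + 98 = (-1/13/78 + 70/(-30)) + 98 = ((1/78)*(-1/13) + 70*(-1/30)) + 98 = (-1/1014 - 7/3) + 98 = -789/338 + 98 = 32335/338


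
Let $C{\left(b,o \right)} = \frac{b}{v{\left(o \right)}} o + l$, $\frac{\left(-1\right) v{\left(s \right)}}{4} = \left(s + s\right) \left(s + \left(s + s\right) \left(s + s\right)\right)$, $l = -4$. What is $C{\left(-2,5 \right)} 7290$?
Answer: $- \frac{407997}{14} \approx -29143.0$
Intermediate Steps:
$v{\left(s \right)} = - 8 s \left(s + 4 s^{2}\right)$ ($v{\left(s \right)} = - 4 \left(s + s\right) \left(s + \left(s + s\right) \left(s + s\right)\right) = - 4 \cdot 2 s \left(s + 2 s 2 s\right) = - 4 \cdot 2 s \left(s + 4 s^{2}\right) = - 8 s \left(s + 4 s^{2}\right)$)
$C{\left(b,o \right)} = -4 + \frac{b}{o \left(-8 - 32 o\right)}$ ($C{\left(b,o \right)} = \frac{b}{o^{2} \left(-8 - 32 o\right)} o - 4 = \frac{b}{o \left(-8 - 32 o\right)} - 4 = -4 + \frac{b}{o \left(-8 - 32 o\right)}$)
$C{\left(-2,5 \right)} 7290 = \left(-4 - - \frac{2}{5 \left(8 + 32 \cdot 5\right)}\right) 7290 = \left(-4 - \left(-2\right) \frac{1}{5} \frac{1}{8 + 160}\right) 7290 = \left(-4 - \left(-2\right) \frac{1}{5} \cdot \frac{1}{168}\right) 7290 = \left(-4 + \frac{1}{420}\right) 7290 = \left(- \frac{1679}{420}\right) 7290 = - \frac{407997}{14}$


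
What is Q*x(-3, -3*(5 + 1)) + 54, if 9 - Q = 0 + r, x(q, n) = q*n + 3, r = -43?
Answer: 3018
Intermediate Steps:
x(q, n) = 3 + n*q (x(q, n) = n*q + 3 = 3 + n*q)
Q = 52 (Q = 9 - (0 - 43) = 9 - 1*(-43) = 9 + 43 = 52)
Q*x(-3, -3*(5 + 1)) + 54 = 52*(3 - 3*(5 + 1)*(-3)) + 54 = 52*(3 - 3*6*(-3)) + 54 = 52*(3 - 18*(-3)) + 54 = 52*(3 + 54) + 54 = 52*57 + 54 = 2964 + 54 = 3018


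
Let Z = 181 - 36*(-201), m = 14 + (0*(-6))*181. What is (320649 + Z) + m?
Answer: 328080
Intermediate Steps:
m = 14 (m = 14 + 0*181 = 14 + 0 = 14)
Z = 7417 (Z = 181 + 7236 = 7417)
(320649 + Z) + m = (320649 + 7417) + 14 = 328066 + 14 = 328080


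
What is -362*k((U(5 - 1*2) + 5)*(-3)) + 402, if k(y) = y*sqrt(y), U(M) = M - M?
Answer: 402 + 5430*I*sqrt(15) ≈ 402.0 + 21030.0*I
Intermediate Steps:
U(M) = 0
k(y) = y**(3/2)
-362*k((U(5 - 1*2) + 5)*(-3)) + 402 = -362*(-3*I*sqrt(3)*(0 + 5)**(3/2)) + 402 = -362*(-15*I*sqrt(15)) + 402 = -(-5430)*I*sqrt(15) + 402 = 5430*I*sqrt(15) + 402 = 402 + 5430*I*sqrt(15)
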